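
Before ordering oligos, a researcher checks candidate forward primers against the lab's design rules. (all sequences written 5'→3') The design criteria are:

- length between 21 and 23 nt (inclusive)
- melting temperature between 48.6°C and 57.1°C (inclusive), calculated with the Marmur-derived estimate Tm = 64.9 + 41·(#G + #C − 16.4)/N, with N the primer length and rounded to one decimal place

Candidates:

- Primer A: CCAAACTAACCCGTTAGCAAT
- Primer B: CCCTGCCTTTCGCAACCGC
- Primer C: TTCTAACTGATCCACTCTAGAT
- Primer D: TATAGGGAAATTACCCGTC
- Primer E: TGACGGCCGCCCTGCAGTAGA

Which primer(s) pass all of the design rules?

Primer A and Primer C.

Primer A (21 nt, A=8 T=4 G=2 C=7): length 21 ✓; Tm = 64.9 + 41·(9 − 16.4)/21 = 50.5°C ✓ — passes.
Primer B (19 nt, A=2 T=4 G=3 C=10): length 19, outside 21–23 ✗; Tm = 64.9 + 41·(13 − 16.4)/19 = 57.6°C, outside 48.6–57.1°C ✗ — fails.
Primer C (22 nt, A=6 T=8 G=2 C=6): length 22 ✓; Tm = 64.9 + 41·(8 − 16.4)/22 = 49.2°C ✓ — passes.
Primer D (19 nt, A=6 T=5 G=4 C=4): length 19, outside 21–23 ✗; Tm = 64.9 + 41·(8 − 16.4)/19 = 46.8°C, outside 48.6–57.1°C ✗ — fails.
Primer E (21 nt, A=4 T=3 G=7 C=7): length 21 ✓; Tm = 64.9 + 41·(14 − 16.4)/21 = 60.2°C, outside 48.6–57.1°C ✗ — fails.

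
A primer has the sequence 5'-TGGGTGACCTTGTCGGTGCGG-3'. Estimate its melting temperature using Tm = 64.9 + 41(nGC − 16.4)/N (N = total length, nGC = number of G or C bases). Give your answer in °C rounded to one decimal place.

Base counts: A=1, T=6, G=10, C=4; G+C = 14, N = 21.
Tm = 64.9 + 41·(14 − 16.4)/21 = 64.9 + -98.40/21 = 60.2°C.

60.2°C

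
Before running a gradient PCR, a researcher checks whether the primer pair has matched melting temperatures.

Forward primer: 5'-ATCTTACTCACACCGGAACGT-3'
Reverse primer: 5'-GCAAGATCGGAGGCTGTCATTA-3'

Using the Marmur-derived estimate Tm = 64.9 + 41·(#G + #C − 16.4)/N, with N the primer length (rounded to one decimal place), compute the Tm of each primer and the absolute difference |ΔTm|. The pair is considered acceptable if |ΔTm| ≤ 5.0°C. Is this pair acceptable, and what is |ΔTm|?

Forward: G+C = 10, N = 21 → Tm = 64.9 + 41·(10 − 16.4)/21 = 52.4°C.
Reverse: G+C = 11, N = 22 → Tm = 64.9 + 41·(11 − 16.4)/22 = 54.8°C.
|ΔTm| = |52.4 − 54.8| = 2.4°C, ≤ 5.0°C.

|ΔTm| = 2.4°C; the pair is acceptable.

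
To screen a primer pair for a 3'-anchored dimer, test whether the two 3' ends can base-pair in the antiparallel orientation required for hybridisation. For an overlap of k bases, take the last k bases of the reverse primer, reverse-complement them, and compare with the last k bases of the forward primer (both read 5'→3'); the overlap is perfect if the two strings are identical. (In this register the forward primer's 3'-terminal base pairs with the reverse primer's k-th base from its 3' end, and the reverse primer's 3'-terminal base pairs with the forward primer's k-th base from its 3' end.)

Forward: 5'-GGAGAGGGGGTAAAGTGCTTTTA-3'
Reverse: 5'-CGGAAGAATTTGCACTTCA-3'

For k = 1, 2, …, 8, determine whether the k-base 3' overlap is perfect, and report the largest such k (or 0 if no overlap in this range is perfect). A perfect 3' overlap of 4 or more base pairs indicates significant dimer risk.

Last 8 bases (5'→3') — forward …TGCTTTTA, reverse …GCACTTCA.
Reverse complement of the reverse primer's last 8 bases: TGAAGTGC; its first k bases are the reverse complement of the reverse primer's last k bases, so a perfect k-base overlap needs the forward primer's last k bases to equal them.
Comparing (forward last k vs required): k=1: A vs T ✗; k=2: TA vs TG ✗; k=3: TTA vs TGA ✗; k=4: TTTA vs TGAA ✗; k=5: TTTTA vs TGAAG ✗; k=6: CTTTTA vs TGAAGT ✗; k=7: GCTTTTA vs TGAAGTG ✗; k=8: TGCTTTTA vs TGAAGTGC ✗.
No overlap length from 1 to 8 is perfect, so the longest perfect 3' overlap is 0.

Longest perfect overlap: 0 complementary base pairs; below the dimer-risk threshold (threshold 4).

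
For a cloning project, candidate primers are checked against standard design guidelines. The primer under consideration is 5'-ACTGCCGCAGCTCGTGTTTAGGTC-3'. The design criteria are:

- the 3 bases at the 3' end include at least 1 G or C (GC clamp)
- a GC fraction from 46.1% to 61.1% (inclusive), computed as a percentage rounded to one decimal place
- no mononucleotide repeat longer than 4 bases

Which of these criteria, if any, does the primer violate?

Base counts: A=3, T=7, G=7, C=7 (length 24).
GC clamp: 3' end GTC has 2 G/C ✓
GC content: GC 14/24 = 58.3% ✓
homopolymer run: longest run = 3 ✓

Meets all criteria.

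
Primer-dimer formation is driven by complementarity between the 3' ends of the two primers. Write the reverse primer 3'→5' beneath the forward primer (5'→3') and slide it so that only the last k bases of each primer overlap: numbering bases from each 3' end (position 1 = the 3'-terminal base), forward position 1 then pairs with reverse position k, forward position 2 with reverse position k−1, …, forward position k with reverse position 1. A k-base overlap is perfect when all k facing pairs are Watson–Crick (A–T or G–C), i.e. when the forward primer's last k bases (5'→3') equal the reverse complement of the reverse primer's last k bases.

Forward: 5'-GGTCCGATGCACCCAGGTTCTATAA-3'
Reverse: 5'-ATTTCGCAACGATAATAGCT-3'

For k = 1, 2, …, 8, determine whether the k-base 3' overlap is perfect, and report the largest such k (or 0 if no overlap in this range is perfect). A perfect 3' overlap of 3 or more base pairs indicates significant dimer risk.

Last 8 bases (5'→3') — forward …TTCTATAA, reverse …TAATAGCT.
Reverse complement of the reverse primer's last 8 bases: AGCTATTA; its first k bases are the reverse complement of the reverse primer's last k bases, so a perfect k-base overlap needs the forward primer's last k bases to equal them.
Comparing (forward last k vs required): k=1: A vs A ✓; k=2: AA vs AG ✗; k=3: TAA vs AGC ✗; k=4: ATAA vs AGCT ✗; k=5: TATAA vs AGCTA ✗; k=6: CTATAA vs AGCTAT ✗; k=7: TCTATAA vs AGCTATT ✗; k=8: TTCTATAA vs AGCTATTA ✗.
Only k = 1 is perfect, so the longest perfect 3' overlap is 1.

Longest perfect overlap: 1 complementary base pair; below the dimer-risk threshold (threshold 3).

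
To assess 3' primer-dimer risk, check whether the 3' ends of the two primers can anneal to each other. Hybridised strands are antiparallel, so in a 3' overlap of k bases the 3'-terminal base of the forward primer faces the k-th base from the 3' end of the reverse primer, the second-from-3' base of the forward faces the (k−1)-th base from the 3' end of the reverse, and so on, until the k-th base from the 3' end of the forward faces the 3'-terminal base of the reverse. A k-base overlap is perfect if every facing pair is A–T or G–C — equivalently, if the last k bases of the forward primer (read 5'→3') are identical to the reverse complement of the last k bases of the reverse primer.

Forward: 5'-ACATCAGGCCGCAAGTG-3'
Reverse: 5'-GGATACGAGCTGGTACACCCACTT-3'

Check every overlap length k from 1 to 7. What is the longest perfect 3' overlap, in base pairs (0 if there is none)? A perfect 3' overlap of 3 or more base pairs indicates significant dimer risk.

Longest perfect overlap: 5 complementary base pairs; significant dimer risk (threshold 3).

Last 7 bases (5'→3') — forward …GCAAGTG, reverse …CCCACTT.
Reverse complement of the reverse primer's last 7 bases: AAGTGGG; its first k bases are the reverse complement of the reverse primer's last k bases, so a perfect k-base overlap needs the forward primer's last k bases to equal them.
Comparing (forward last k vs required): k=1: G vs A ✗; k=2: TG vs AA ✗; k=3: GTG vs AAG ✗; k=4: AGTG vs AAGT ✗; k=5: AAGTG vs AAGTG ✓; k=6: CAAGTG vs AAGTGG ✗; k=7: GCAAGTG vs AAGTGGG ✗.
Only k = 5 is perfect, so the longest perfect 3' overlap is 5.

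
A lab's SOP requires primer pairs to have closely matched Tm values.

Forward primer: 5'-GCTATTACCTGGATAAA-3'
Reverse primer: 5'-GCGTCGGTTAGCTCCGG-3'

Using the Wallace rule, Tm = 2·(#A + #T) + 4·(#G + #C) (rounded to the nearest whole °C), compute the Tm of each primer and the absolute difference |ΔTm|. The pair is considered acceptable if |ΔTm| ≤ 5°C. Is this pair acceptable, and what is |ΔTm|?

|ΔTm| = 12°C; the pair is not acceptable.

Forward: A=6 T=5 G=3 C=3 → Tm = 2·11 + 4·6 = 46°C.
Reverse: A=1 T=4 G=7 C=5 → Tm = 2·5 + 4·12 = 58°C.
|ΔTm| = |46 − 58| = 12°C, > 5°C.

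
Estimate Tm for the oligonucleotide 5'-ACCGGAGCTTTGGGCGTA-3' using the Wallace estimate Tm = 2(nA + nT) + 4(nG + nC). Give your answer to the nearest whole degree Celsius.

58°C

Base counts: A=3, T=4, G=7, C=4 (length 18).
Tm = 2·(3+4) + 4·(7+4) = 2·7 + 4·11 = 14 + 44 = 58°C.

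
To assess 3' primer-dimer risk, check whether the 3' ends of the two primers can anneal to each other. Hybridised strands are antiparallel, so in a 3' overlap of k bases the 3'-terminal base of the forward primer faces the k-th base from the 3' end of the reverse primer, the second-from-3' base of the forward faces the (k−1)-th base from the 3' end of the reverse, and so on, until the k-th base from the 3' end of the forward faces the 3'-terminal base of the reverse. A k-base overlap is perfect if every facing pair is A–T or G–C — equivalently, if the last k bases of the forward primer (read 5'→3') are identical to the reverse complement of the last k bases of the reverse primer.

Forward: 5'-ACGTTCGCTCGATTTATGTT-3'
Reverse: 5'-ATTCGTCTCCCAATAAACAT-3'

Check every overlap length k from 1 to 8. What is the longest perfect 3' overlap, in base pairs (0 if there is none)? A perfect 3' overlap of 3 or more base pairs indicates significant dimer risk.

Last 8 bases (5'→3') — forward …TTTATGTT, reverse …ATAAACAT.
Reverse complement of the reverse primer's last 8 bases: ATGTTTAT; its first k bases are the reverse complement of the reverse primer's last k bases, so a perfect k-base overlap needs the forward primer's last k bases to equal them.
Comparing (forward last k vs required): k=1: T vs A ✗; k=2: TT vs AT ✗; k=3: GTT vs ATG ✗; k=4: TGTT vs ATGT ✗; k=5: ATGTT vs ATGTT ✓; k=6: TATGTT vs ATGTTT ✗; k=7: TTATGTT vs ATGTTTA ✗; k=8: TTTATGTT vs ATGTTTAT ✗.
Only k = 5 is perfect, so the longest perfect 3' overlap is 5.

Longest perfect overlap: 5 complementary base pairs; significant dimer risk (threshold 3).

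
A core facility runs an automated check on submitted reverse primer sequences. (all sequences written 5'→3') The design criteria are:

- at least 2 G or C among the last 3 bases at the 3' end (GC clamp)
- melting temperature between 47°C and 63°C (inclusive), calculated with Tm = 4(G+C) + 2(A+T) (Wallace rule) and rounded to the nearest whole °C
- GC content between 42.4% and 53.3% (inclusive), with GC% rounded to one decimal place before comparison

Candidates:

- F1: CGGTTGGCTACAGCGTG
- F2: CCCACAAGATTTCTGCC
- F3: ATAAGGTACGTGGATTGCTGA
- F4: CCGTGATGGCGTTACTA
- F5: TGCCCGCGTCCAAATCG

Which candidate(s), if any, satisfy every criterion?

F2 only.

F1 (17 nt, A=2 T=4 G=7 C=4): 3' end GTG has 2 G/C ✓; Tm = 2·6 + 4·11 = 56°C ✓; GC 11/17 = 64.7%, outside 42.4–53.3% ✗ — fails.
F2 (17 nt, A=4 T=4 G=2 C=7): 3' end GCC has 3 G/C ✓; Tm = 2·8 + 4·9 = 52°C ✓; GC 9/17 = 52.9% ✓ — passes.
F3 (21 nt, A=6 T=6 G=7 C=2): 3' end TGA has 1 G/C, need ≥2 ✗; Tm = 2·12 + 4·9 = 60°C ✓; GC 9/21 = 42.9% ✓ — fails.
F4 (17 nt, A=3 T=5 G=5 C=4): 3' end CTA has 1 G/C, need ≥2 ✗; Tm = 2·8 + 4·9 = 52°C ✓; GC 9/17 = 52.9% ✓ — fails.
F5 (17 nt, A=3 T=3 G=4 C=7): 3' end TCG has 2 G/C ✓; Tm = 2·6 + 4·11 = 56°C ✓; GC 11/17 = 64.7%, outside 42.4–53.3% ✗ — fails.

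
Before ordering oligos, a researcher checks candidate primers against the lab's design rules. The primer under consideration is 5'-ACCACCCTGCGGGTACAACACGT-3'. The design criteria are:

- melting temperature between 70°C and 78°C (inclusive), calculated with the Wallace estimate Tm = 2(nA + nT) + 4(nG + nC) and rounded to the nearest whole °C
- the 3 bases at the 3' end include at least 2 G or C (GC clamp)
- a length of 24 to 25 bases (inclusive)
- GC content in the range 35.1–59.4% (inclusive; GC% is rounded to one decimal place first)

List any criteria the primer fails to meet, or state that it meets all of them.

Base counts: A=6, T=3, G=5, C=9 (length 23).
Tm: Tm = 2·9 + 4·14 = 74°C ✓
GC clamp: 3' end CGT has 2 G/C ✓
length: length 23, outside 24–25 ✗
GC content: GC 14/23 = 60.9%, outside 35.1–59.4% ✗

Fails: length, GC content.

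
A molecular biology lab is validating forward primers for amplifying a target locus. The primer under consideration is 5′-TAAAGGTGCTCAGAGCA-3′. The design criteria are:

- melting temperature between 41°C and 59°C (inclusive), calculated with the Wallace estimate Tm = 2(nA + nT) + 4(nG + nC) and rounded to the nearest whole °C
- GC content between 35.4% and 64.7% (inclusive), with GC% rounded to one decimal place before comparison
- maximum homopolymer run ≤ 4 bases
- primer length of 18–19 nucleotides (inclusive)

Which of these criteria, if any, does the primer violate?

Base counts: A=6, T=3, G=5, C=3 (length 17).
Tm: Tm = 2·9 + 4·8 = 50°C ✓
GC content: GC 8/17 = 47.1% ✓
homopolymer run: longest run = 3 ✓
length: length 17, outside 18–19 ✗

Fails: length.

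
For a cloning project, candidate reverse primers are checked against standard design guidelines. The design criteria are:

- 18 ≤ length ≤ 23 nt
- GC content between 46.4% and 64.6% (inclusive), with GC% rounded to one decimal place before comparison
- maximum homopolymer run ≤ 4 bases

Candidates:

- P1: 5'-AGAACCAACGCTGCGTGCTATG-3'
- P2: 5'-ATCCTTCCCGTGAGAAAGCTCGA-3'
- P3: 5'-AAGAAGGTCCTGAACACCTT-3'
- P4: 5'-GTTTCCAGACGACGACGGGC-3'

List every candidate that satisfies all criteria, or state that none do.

P1 (22 nt, A=6 T=4 G=6 C=6): length 22 ✓; GC 12/22 = 54.5% ✓; longest run = 2 ✓ — passes.
P2 (23 nt, A=6 T=5 G=5 C=7): length 23 ✓; GC 12/23 = 52.2% ✓; longest run = 3 ✓ — passes.
P3 (20 nt, A=7 T=4 G=4 C=5): length 20 ✓; GC 9/20 = 45.0%, outside 46.4–64.6% ✗; longest run = 2 ✓ — fails.
P4 (20 nt, A=4 T=3 G=7 C=6): length 20 ✓; GC 13/20 = 65.0%, outside 46.4–64.6% ✗; longest run = 3 ✓ — fails.

P1 and P2.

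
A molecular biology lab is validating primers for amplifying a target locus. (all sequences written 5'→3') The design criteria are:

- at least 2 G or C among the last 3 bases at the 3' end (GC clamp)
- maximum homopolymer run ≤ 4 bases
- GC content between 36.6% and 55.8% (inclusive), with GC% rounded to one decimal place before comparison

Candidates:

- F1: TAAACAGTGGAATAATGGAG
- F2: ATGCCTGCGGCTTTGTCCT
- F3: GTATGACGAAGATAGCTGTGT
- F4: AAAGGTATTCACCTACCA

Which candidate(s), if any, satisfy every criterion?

F1 (20 nt, A=9 T=4 G=6 C=1): 3' end GAG has 2 G/C ✓; longest run = 3 ✓; GC 7/20 = 35.0%, outside 36.6–55.8% ✗ — fails.
F2 (19 nt, A=1 T=7 G=5 C=6): 3' end CCT has 2 G/C ✓; longest run = 3 ✓; GC 11/19 = 57.9%, outside 36.6–55.8% ✗ — fails.
F3 (21 nt, A=6 T=6 G=7 C=2): 3' end TGT has 1 G/C, need ≥2 ✗; longest run = 2 ✓; GC 9/21 = 42.9% ✓ — fails.
F4 (18 nt, A=7 T=4 G=2 C=5): 3' end CCA has 2 G/C ✓; longest run = 3 ✓; GC 7/18 = 38.9% ✓ — passes.

F4 only.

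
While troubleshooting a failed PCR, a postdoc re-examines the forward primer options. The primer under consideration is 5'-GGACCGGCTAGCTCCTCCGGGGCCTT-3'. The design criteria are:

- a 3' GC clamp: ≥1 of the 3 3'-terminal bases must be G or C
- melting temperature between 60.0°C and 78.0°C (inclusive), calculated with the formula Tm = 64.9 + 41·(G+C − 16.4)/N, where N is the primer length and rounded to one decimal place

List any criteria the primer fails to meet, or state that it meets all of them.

Meets all criteria.

Base counts: A=2, T=5, G=9, C=10 (length 26).
GC clamp: 3' end CTT has 1 G/C ✓
Tm: Tm = 64.9 + 41·(19 − 16.4)/26 = 69.0°C ✓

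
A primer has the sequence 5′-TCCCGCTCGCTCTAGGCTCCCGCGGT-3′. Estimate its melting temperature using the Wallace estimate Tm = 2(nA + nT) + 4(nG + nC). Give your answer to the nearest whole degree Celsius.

90°C

Base counts: A=1, T=6, G=7, C=12 (length 26).
Tm = 2·(1+6) + 4·(7+12) = 2·7 + 4·19 = 14 + 76 = 90°C.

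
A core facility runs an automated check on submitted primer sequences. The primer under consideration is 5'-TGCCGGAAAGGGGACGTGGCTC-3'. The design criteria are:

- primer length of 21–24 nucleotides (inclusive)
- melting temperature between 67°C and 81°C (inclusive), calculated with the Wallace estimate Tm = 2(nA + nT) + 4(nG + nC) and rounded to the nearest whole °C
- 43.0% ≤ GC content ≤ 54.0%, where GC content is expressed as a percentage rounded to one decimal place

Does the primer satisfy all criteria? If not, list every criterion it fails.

Base counts: A=4, T=3, G=10, C=5 (length 22).
length: length 22 ✓
Tm: Tm = 2·7 + 4·15 = 74°C ✓
GC content: GC 15/22 = 68.2%, outside 43.0–54.0% ✗

Fails: GC content.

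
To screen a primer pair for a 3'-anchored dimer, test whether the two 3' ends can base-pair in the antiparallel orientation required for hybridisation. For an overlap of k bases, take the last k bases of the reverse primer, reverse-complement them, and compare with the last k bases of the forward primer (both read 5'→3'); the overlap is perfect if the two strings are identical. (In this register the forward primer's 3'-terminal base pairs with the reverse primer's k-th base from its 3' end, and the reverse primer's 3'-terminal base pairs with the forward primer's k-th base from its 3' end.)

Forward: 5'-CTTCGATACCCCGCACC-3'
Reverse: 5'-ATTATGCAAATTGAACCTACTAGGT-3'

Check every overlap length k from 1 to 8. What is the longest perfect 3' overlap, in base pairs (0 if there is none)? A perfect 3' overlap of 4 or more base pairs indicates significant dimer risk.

Last 8 bases (5'→3') — forward …CCCGCACC, reverse …TACTAGGT.
Reverse complement of the reverse primer's last 8 bases: ACCTAGTA; its first k bases are the reverse complement of the reverse primer's last k bases, so a perfect k-base overlap needs the forward primer's last k bases to equal them.
Comparing (forward last k vs required): k=1: C vs A ✗; k=2: CC vs AC ✗; k=3: ACC vs ACC ✓; k=4: CACC vs ACCT ✗; k=5: GCACC vs ACCTA ✗; k=6: CGCACC vs ACCTAG ✗; k=7: CCGCACC vs ACCTAGT ✗; k=8: CCCGCACC vs ACCTAGTA ✗.
Only k = 3 is perfect, so the longest perfect 3' overlap is 3.

Longest perfect overlap: 3 complementary base pairs; below the dimer-risk threshold (threshold 4).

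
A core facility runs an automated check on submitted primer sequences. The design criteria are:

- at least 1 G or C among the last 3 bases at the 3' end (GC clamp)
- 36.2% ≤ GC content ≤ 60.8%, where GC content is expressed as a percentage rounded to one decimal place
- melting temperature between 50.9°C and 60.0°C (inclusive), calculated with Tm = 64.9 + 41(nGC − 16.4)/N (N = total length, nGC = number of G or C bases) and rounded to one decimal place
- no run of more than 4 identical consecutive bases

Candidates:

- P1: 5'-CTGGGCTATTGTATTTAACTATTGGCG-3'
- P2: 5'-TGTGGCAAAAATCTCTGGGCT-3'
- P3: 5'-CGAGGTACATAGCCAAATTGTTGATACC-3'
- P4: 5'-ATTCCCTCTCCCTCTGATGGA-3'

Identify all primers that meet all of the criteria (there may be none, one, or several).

P1 (27 nt, A=5 T=11 G=7 C=4): 3' end GCG has 3 G/C ✓; GC 11/27 = 40.7% ✓; Tm = 64.9 + 41·(11 − 16.4)/27 = 56.7°C ✓; longest run = 3 ✓ — passes.
P2 (21 nt, A=5 T=6 G=6 C=4): 3' end GCT has 2 G/C ✓; GC 10/21 = 47.6% ✓; Tm = 64.9 + 41·(10 − 16.4)/21 = 52.4°C ✓; longest run = 5, exceeds 4 ✗ — fails.
P3 (28 nt, A=9 T=7 G=6 C=6): 3' end ACC has 2 G/C ✓; GC 12/28 = 42.9% ✓; Tm = 64.9 + 41·(12 − 16.4)/28 = 58.5°C ✓; longest run = 3 ✓ — passes.
P4 (21 nt, A=3 T=7 G=3 C=8): 3' end GGA has 2 G/C ✓; GC 11/21 = 52.4% ✓; Tm = 64.9 + 41·(11 − 16.4)/21 = 54.4°C ✓; longest run = 3 ✓ — passes.

P1, P3 and P4.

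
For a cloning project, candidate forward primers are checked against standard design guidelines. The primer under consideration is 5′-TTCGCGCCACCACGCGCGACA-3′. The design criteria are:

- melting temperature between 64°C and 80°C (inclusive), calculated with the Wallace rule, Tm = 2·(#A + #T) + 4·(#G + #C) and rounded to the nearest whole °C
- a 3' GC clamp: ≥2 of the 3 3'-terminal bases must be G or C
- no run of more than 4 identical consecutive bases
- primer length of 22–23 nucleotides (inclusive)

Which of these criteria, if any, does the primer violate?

Fails: GC clamp, length.

Base counts: A=4, T=2, G=5, C=10 (length 21).
Tm: Tm = 2·6 + 4·15 = 72°C ✓
GC clamp: 3' end ACA has 1 G/C, need ≥2 ✗
homopolymer run: longest run = 2 ✓
length: length 21, outside 22–23 ✗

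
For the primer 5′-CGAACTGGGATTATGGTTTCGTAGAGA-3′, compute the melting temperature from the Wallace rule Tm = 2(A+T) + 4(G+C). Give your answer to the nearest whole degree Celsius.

78°C

Base counts: A=7, T=8, G=9, C=3 (length 27).
Tm = 2·(7+8) + 4·(9+3) = 2·15 + 4·12 = 30 + 48 = 78°C.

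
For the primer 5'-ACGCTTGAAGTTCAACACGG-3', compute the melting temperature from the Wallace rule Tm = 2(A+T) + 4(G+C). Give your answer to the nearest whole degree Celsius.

Base counts: A=6, T=4, G=5, C=5 (length 20).
Tm = 2·(6+4) + 4·(5+5) = 2·10 + 4·10 = 20 + 40 = 60°C.

60°C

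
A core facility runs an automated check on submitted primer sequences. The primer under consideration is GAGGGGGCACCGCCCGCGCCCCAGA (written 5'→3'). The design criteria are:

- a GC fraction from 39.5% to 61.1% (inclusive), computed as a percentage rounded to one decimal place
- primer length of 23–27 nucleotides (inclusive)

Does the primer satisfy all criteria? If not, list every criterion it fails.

Base counts: A=4, T=0, G=10, C=11 (length 25).
GC content: GC 21/25 = 84.0%, outside 39.5–61.1% ✗
length: length 25 ✓

Fails: GC content.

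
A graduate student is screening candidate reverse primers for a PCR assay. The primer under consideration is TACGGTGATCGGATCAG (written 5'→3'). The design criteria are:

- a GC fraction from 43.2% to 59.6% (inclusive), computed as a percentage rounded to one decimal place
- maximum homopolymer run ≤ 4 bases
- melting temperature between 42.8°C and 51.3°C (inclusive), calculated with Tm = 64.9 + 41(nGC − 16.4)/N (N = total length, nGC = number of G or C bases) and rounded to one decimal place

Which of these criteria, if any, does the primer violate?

Meets all criteria.

Base counts: A=4, T=4, G=6, C=3 (length 17).
GC content: GC 9/17 = 52.9% ✓
homopolymer run: longest run = 2 ✓
Tm: Tm = 64.9 + 41·(9 − 16.4)/17 = 47.1°C ✓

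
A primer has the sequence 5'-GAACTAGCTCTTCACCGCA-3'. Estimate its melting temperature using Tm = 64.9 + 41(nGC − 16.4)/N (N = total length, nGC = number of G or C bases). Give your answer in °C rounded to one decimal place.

51.1°C

Base counts: A=5, T=4, G=3, C=7; G+C = 10, N = 19.
Tm = 64.9 + 41·(10 − 16.4)/19 = 64.9 + -262.40/19 = 51.1°C.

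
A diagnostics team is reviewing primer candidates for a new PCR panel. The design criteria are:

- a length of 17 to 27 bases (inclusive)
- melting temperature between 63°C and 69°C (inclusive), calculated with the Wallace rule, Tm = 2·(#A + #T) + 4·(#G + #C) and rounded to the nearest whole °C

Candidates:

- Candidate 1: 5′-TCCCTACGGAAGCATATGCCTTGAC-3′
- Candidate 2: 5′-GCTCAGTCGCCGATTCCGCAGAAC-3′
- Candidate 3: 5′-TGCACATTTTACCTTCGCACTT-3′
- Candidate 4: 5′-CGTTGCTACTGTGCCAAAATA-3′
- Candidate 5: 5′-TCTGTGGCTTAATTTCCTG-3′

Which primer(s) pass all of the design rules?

Candidate 1 (25 nt, A=6 T=6 G=5 C=8): length 25 ✓; Tm = 2·12 + 4·13 = 76°C, outside 63–69°C ✗ — fails.
Candidate 2 (24 nt, A=5 T=4 G=6 C=9): length 24 ✓; Tm = 2·9 + 4·15 = 78°C, outside 63–69°C ✗ — fails.
Candidate 3 (22 nt, A=4 T=9 G=2 C=7): length 22 ✓; Tm = 2·13 + 4·9 = 62°C, outside 63–69°C ✗ — fails.
Candidate 4 (21 nt, A=6 T=6 G=4 C=5): length 21 ✓; Tm = 2·12 + 4·9 = 60°C, outside 63–69°C ✗ — fails.
Candidate 5 (19 nt, A=2 T=9 G=4 C=4): length 19 ✓; Tm = 2·11 + 4·8 = 54°C, outside 63–69°C ✗ — fails.

None of the candidates satisfy all criteria.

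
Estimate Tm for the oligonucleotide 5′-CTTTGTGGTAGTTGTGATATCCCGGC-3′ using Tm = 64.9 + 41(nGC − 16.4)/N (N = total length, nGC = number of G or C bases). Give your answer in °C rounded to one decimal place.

Base counts: A=3, T=10, G=8, C=5; G+C = 13, N = 26.
Tm = 64.9 + 41·(13 − 16.4)/26 = 64.9 + -139.40/26 = 59.5°C.

59.5°C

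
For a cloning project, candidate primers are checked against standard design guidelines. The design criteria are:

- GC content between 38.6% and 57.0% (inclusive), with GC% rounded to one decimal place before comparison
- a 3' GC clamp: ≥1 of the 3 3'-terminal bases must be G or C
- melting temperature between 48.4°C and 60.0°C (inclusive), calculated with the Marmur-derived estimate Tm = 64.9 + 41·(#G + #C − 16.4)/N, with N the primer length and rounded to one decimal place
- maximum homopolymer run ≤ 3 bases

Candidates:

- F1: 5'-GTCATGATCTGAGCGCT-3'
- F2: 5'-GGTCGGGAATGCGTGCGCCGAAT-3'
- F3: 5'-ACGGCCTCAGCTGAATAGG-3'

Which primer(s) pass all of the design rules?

F1 (17 nt, A=3 T=5 G=5 C=4): GC 9/17 = 52.9% ✓; 3' end GCT has 2 G/C ✓; Tm = 64.9 + 41·(9 − 16.4)/17 = 47.1°C, outside 48.4–60.0°C ✗; longest run = 1 ✓ — fails.
F2 (23 nt, A=4 T=4 G=10 C=5): GC 15/23 = 65.2%, outside 38.6–57.0% ✗; 3' end AAT has 0 G/C, need ≥1 ✗; Tm = 64.9 + 41·(15 − 16.4)/23 = 62.4°C, outside 48.4–60.0°C ✗; longest run = 3 ✓ — fails.
F3 (19 nt, A=5 T=3 G=6 C=5): GC 11/19 = 57.9%, outside 38.6–57.0% ✗; 3' end AGG has 2 G/C ✓; Tm = 64.9 + 41·(11 − 16.4)/19 = 53.2°C ✓; longest run = 2 ✓ — fails.

None of the candidates satisfy all criteria.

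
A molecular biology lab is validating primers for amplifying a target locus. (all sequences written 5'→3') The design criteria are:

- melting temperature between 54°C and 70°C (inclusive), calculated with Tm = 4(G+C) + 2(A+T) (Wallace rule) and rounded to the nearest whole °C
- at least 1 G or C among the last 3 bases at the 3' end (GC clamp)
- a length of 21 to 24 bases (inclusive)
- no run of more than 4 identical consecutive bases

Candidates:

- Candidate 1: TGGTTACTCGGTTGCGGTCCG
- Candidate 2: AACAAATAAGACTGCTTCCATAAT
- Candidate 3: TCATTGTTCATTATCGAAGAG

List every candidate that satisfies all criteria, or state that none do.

Candidate 1 and Candidate 3.

Candidate 1 (21 nt, A=1 T=7 G=8 C=5): Tm = 2·8 + 4·13 = 68°C ✓; 3' end CCG has 3 G/C ✓; length 21 ✓; longest run = 2 ✓ — passes.
Candidate 2 (24 nt, A=11 T=6 G=2 C=5): Tm = 2·17 + 4·7 = 62°C ✓; 3' end AAT has 0 G/C, need ≥1 ✗; length 24 ✓; longest run = 3 ✓ — fails.
Candidate 3 (21 nt, A=6 T=8 G=4 C=3): Tm = 2·14 + 4·7 = 56°C ✓; 3' end GAG has 2 G/C ✓; length 21 ✓; longest run = 2 ✓ — passes.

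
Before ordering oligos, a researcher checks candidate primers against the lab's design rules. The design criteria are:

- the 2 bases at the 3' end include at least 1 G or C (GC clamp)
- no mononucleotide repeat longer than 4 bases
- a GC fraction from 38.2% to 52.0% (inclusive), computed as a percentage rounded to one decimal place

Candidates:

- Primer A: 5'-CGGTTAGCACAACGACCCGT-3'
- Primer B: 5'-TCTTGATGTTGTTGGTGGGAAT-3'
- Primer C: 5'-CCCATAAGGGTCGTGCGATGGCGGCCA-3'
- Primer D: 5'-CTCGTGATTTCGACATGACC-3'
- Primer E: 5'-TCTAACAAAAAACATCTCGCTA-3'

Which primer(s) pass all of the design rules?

Primer D only.

Primer A (20 nt, A=5 T=3 G=5 C=7): 3' end GT has 1 G/C ✓; longest run = 3 ✓; GC 12/20 = 60.0%, outside 38.2–52.0% ✗ — fails.
Primer B (22 nt, A=3 T=10 G=8 C=1): 3' end AT has 0 G/C, need ≥1 ✗; longest run = 3 ✓; GC 9/22 = 40.9% ✓ — fails.
Primer C (27 nt, A=5 T=4 G=10 C=8): 3' end CA has 1 G/C ✓; longest run = 3 ✓; GC 18/27 = 66.7%, outside 38.2–52.0% ✗ — fails.
Primer D (20 nt, A=4 T=6 G=4 C=6): 3' end CC has 2 G/C ✓; longest run = 3 ✓; GC 10/20 = 50.0% ✓ — passes.
Primer E (22 nt, A=10 T=5 G=1 C=6): 3' end TA has 0 G/C, need ≥1 ✗; longest run = 6, exceeds 4 ✗; GC 7/22 = 31.8%, outside 38.2–52.0% ✗ — fails.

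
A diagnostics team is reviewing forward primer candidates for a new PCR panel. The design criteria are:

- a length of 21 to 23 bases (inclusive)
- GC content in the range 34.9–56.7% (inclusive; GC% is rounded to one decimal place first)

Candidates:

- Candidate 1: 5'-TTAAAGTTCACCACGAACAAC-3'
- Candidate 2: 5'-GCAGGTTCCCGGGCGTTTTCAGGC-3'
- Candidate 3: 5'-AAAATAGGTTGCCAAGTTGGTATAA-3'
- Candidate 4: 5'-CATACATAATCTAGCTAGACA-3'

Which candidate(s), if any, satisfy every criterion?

Candidate 1 only.

Candidate 1 (21 nt, A=9 T=4 G=2 C=6): length 21 ✓; GC 8/21 = 38.1% ✓ — passes.
Candidate 2 (24 nt, A=2 T=6 G=9 C=7): length 24, outside 21–23 ✗; GC 16/24 = 66.7%, outside 34.9–56.7% ✗ — fails.
Candidate 3 (25 nt, A=10 T=7 G=6 C=2): length 25, outside 21–23 ✗; GC 8/25 = 32.0%, outside 34.9–56.7% ✗ — fails.
Candidate 4 (21 nt, A=9 T=5 G=2 C=5): length 21 ✓; GC 7/21 = 33.3%, outside 34.9–56.7% ✗ — fails.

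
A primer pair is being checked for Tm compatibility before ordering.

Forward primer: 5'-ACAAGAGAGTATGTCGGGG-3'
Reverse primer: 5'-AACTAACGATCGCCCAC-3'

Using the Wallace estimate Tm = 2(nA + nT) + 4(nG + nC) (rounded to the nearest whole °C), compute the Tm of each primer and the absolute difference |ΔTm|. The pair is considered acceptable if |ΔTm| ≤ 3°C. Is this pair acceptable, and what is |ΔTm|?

|ΔTm| = 6°C; the pair is not acceptable.

Forward: A=6 T=3 G=8 C=2 → Tm = 2·9 + 4·10 = 58°C.
Reverse: A=6 T=2 G=2 C=7 → Tm = 2·8 + 4·9 = 52°C.
|ΔTm| = |58 − 52| = 6°C, > 3°C.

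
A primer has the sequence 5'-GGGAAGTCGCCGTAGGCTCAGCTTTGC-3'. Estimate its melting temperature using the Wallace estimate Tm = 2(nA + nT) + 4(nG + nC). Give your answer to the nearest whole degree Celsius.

88°C

Base counts: A=4, T=6, G=10, C=7 (length 27).
Tm = 2·(4+6) + 4·(10+7) = 2·10 + 4·17 = 20 + 68 = 88°C.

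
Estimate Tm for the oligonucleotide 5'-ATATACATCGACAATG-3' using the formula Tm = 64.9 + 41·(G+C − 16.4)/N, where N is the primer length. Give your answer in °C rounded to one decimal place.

Base counts: A=7, T=4, G=2, C=3; G+C = 5, N = 16.
Tm = 64.9 + 41·(5 − 16.4)/16 = 64.9 + -467.40/16 = 35.7°C.

35.7°C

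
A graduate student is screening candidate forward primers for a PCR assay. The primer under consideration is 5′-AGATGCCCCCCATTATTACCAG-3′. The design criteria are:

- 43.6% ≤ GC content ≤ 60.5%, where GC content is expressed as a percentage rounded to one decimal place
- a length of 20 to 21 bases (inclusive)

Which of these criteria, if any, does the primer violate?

Fails: length.

Base counts: A=6, T=5, G=3, C=8 (length 22).
GC content: GC 11/22 = 50.0% ✓
length: length 22, outside 20–21 ✗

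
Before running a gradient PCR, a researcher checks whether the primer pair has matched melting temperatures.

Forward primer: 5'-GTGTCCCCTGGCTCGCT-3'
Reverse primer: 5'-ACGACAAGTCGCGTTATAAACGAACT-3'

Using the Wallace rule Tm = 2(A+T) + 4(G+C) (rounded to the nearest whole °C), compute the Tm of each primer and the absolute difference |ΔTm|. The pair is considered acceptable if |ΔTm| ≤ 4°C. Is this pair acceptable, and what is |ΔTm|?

Forward: A=0 T=5 G=5 C=7 → Tm = 2·5 + 4·12 = 58°C.
Reverse: A=10 T=5 G=5 C=6 → Tm = 2·15 + 4·11 = 74°C.
|ΔTm| = |58 − 74| = 16°C, > 4°C.

|ΔTm| = 16°C; the pair is not acceptable.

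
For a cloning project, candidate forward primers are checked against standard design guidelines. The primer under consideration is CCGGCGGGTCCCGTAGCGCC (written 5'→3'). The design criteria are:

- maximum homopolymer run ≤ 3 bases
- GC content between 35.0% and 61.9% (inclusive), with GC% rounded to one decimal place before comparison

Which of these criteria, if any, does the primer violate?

Base counts: A=1, T=2, G=8, C=9 (length 20).
homopolymer run: longest run = 3 ✓
GC content: GC 17/20 = 85.0%, outside 35.0–61.9% ✗

Fails: GC content.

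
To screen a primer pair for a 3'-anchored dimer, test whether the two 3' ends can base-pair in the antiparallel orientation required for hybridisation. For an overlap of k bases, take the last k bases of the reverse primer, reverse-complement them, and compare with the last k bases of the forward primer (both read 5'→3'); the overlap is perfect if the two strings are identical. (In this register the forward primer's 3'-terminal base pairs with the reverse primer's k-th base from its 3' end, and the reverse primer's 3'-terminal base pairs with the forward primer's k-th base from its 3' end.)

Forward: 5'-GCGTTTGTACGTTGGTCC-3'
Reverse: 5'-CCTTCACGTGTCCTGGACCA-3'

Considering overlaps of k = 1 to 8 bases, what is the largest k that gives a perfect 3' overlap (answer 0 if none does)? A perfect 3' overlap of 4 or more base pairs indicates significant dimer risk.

Last 8 bases (5'→3') — forward …GTTGGTCC, reverse …CTGGACCA.
Reverse complement of the reverse primer's last 8 bases: TGGTCCAG; its first k bases are the reverse complement of the reverse primer's last k bases, so a perfect k-base overlap needs the forward primer's last k bases to equal them.
Comparing (forward last k vs required): k=1: C vs T ✗; k=2: CC vs TG ✗; k=3: TCC vs TGG ✗; k=4: GTCC vs TGGT ✗; k=5: GGTCC vs TGGTC ✗; k=6: TGGTCC vs TGGTCC ✓; k=7: TTGGTCC vs TGGTCCA ✗; k=8: GTTGGTCC vs TGGTCCAG ✗.
Only k = 6 is perfect, so the longest perfect 3' overlap is 6.

Longest perfect overlap: 6 complementary base pairs; significant dimer risk (threshold 4).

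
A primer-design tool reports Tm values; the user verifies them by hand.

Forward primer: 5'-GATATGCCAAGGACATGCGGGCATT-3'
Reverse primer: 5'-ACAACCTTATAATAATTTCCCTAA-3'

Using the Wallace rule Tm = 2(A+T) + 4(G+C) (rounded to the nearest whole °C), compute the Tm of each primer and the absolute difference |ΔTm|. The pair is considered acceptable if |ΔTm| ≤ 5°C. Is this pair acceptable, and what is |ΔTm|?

Forward: A=7 T=5 G=8 C=5 → Tm = 2·12 + 4·13 = 76°C.
Reverse: A=10 T=8 G=0 C=6 → Tm = 2·18 + 4·6 = 60°C.
|ΔTm| = |76 − 60| = 16°C, > 5°C.

|ΔTm| = 16°C; the pair is not acceptable.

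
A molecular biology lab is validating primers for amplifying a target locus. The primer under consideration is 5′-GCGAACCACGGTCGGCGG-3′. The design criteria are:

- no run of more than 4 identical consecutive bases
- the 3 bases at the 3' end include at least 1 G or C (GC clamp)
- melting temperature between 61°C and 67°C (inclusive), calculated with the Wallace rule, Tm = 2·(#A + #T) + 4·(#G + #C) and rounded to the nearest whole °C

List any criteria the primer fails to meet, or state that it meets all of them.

Meets all criteria.

Base counts: A=3, T=1, G=8, C=6 (length 18).
homopolymer run: longest run = 2 ✓
GC clamp: 3' end CGG has 3 G/C ✓
Tm: Tm = 2·4 + 4·14 = 64°C ✓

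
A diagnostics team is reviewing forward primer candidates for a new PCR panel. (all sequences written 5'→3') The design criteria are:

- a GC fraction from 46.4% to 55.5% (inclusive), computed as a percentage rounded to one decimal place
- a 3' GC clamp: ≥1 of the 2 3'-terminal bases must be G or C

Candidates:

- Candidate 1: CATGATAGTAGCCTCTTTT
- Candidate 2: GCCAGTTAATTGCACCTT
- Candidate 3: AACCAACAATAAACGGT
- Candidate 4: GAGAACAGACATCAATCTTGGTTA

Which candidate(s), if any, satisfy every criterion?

Candidate 1 (19 nt, A=4 T=8 G=3 C=4): GC 7/19 = 36.8%, outside 46.4–55.5% ✗; 3' end TT has 0 G/C, need ≥1 ✗ — fails.
Candidate 2 (18 nt, A=4 T=6 G=3 C=5): GC 8/18 = 44.4%, outside 46.4–55.5% ✗; 3' end TT has 0 G/C, need ≥1 ✗ — fails.
Candidate 3 (17 nt, A=9 T=2 G=2 C=4): GC 6/17 = 35.3%, outside 46.4–55.5% ✗; 3' end GT has 1 G/C ✓ — fails.
Candidate 4 (24 nt, A=9 T=6 G=5 C=4): GC 9/24 = 37.5%, outside 46.4–55.5% ✗; 3' end TA has 0 G/C, need ≥1 ✗ — fails.

None of the candidates satisfy all criteria.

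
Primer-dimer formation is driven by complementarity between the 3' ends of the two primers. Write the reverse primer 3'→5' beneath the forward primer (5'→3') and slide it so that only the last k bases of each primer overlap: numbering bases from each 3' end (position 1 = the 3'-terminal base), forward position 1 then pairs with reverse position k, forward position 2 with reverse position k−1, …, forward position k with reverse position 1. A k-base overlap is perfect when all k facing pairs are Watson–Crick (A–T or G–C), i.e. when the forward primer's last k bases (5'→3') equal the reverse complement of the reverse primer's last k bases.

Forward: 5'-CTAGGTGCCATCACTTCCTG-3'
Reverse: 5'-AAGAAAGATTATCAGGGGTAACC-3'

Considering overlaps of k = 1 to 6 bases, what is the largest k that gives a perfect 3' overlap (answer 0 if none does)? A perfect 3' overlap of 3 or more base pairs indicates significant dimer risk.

Longest perfect overlap: 1 complementary base pair; below the dimer-risk threshold (threshold 3).

Last 6 bases (5'→3') — forward …TTCCTG, reverse …GTAACC.
Reverse complement of the reverse primer's last 6 bases: GGTTAC; its first k bases are the reverse complement of the reverse primer's last k bases, so a perfect k-base overlap needs the forward primer's last k bases to equal them.
Comparing (forward last k vs required): k=1: G vs G ✓; k=2: TG vs GG ✗; k=3: CTG vs GGT ✗; k=4: CCTG vs GGTT ✗; k=5: TCCTG vs GGTTA ✗; k=6: TTCCTG vs GGTTAC ✗.
Only k = 1 is perfect, so the longest perfect 3' overlap is 1.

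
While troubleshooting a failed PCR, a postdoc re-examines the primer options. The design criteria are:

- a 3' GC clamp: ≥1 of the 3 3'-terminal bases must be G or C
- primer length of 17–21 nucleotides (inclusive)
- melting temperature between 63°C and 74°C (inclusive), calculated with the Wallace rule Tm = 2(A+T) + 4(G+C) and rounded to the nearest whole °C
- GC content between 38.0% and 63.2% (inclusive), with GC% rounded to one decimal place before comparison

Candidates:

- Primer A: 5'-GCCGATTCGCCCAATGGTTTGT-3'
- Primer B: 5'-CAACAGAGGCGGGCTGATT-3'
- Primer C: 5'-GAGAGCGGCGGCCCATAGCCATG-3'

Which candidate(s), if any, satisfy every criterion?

None of the candidates satisfy all criteria.

Primer A (22 nt, A=3 T=7 G=6 C=6): 3' end TGT has 1 G/C ✓; length 22, outside 17–21 ✗; Tm = 2·10 + 4·12 = 68°C ✓; GC 12/22 = 54.5% ✓ — fails.
Primer B (19 nt, A=5 T=3 G=7 C=4): 3' end ATT has 0 G/C, need ≥1 ✗; length 19 ✓; Tm = 2·8 + 4·11 = 60°C, outside 63–74°C ✗; GC 11/19 = 57.9% ✓ — fails.
Primer C (23 nt, A=5 T=2 G=9 C=7): 3' end ATG has 1 G/C ✓; length 23, outside 17–21 ✗; Tm = 2·7 + 4·16 = 78°C, outside 63–74°C ✗; GC 16/23 = 69.6%, outside 38.0–63.2% ✗ — fails.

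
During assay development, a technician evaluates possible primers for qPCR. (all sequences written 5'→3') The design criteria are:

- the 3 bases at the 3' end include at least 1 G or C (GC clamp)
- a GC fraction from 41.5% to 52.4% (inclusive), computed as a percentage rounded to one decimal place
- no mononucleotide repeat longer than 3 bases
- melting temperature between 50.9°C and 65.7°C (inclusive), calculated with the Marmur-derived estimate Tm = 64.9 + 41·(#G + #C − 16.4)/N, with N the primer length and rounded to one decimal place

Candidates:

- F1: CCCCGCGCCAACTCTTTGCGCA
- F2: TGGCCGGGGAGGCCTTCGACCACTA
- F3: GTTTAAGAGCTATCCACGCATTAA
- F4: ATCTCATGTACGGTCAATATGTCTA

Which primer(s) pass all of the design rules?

None of the candidates satisfy all criteria.

F1 (22 nt, A=3 T=4 G=4 C=11): 3' end GCA has 2 G/C ✓; GC 15/22 = 68.2%, outside 41.5–52.4% ✗; longest run = 4, exceeds 3 ✗; Tm = 64.9 + 41·(15 − 16.4)/22 = 62.3°C ✓ — fails.
F2 (25 nt, A=4 T=4 G=9 C=8): 3' end CTA has 1 G/C ✓; GC 17/25 = 68.0%, outside 41.5–52.4% ✗; longest run = 4, exceeds 3 ✗; Tm = 64.9 + 41·(17 − 16.4)/25 = 65.9°C, outside 50.9–65.7°C ✗ — fails.
F3 (24 nt, A=8 T=7 G=4 C=5): 3' end TAA has 0 G/C, need ≥1 ✗; GC 9/24 = 37.5%, outside 41.5–52.4% ✗; longest run = 3 ✓; Tm = 64.9 + 41·(9 − 16.4)/24 = 52.3°C ✓ — fails.
F4 (25 nt, A=7 T=9 G=4 C=5): 3' end CTA has 1 G/C ✓; GC 9/25 = 36.0%, outside 41.5–52.4% ✗; longest run = 2 ✓; Tm = 64.9 + 41·(9 − 16.4)/25 = 52.8°C ✓ — fails.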